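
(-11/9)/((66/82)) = -41/27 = -1.52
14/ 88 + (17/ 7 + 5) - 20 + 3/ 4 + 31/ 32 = -26349/ 2464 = -10.69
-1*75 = -75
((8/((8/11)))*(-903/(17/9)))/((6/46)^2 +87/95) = -1497548745/265642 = -5637.47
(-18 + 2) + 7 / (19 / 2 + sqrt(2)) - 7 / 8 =-45527 / 2824 - 28 * sqrt(2) / 353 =-16.23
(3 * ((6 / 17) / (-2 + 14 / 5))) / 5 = 9 / 34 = 0.26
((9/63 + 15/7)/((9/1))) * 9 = 16/7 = 2.29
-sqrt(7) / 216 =-0.01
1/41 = 0.02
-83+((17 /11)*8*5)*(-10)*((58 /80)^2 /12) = -58121 /528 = -110.08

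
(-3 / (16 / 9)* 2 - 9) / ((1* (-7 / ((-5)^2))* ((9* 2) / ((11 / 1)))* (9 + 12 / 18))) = 9075 / 3248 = 2.79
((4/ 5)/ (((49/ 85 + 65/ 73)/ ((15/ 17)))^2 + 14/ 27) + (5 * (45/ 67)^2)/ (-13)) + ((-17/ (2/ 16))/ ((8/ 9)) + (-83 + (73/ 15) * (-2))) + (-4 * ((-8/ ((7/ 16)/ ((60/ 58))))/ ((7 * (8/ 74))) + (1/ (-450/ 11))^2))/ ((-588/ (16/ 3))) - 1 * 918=-318196555853325345432626587/ 273230943852974287123125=-1164.57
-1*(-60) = 60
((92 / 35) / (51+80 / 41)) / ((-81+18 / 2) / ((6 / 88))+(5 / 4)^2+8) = -0.00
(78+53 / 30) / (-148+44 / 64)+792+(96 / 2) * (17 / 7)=224723792 / 247485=908.03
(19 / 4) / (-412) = -19 / 1648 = -0.01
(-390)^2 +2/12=912601/6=152100.17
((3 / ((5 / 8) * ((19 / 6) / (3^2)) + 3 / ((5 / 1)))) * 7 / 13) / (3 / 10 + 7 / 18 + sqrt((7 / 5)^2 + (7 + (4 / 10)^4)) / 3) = 1.17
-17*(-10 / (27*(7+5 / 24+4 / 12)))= 1360 / 1629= 0.83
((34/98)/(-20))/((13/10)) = -17/1274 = -0.01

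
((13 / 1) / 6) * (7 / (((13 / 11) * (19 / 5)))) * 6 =385 / 19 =20.26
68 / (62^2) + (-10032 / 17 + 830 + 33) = 4458368 / 16337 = 272.90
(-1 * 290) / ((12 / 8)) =-580 / 3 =-193.33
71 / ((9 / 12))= 284 / 3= 94.67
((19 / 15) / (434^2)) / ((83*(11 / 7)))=19 / 368505060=0.00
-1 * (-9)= 9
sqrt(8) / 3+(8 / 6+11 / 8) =2*sqrt(2) / 3+65 / 24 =3.65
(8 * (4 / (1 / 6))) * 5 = 960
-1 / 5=-0.20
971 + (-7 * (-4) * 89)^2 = 6211035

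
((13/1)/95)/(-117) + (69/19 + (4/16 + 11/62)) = 430211/106020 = 4.06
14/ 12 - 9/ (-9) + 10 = 73/ 6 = 12.17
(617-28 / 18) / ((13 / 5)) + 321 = 65252 / 117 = 557.71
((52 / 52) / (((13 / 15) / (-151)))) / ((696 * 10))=-151 / 6032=-0.03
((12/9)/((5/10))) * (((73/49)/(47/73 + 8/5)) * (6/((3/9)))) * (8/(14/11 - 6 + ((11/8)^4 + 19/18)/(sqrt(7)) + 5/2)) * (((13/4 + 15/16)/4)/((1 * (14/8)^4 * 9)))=-253025521363845120/68200860662574731 - 11045692409108234240 * sqrt(7)/10025526517398485457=-6.62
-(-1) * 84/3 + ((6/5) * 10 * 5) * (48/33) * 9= 813.45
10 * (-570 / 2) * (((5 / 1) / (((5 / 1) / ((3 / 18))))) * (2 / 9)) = -950 / 9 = -105.56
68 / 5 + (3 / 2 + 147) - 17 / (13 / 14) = 143.79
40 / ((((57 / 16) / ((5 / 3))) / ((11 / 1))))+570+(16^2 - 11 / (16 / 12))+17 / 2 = 705955 / 684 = 1032.10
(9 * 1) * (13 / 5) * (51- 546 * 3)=-37135.80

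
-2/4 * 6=-3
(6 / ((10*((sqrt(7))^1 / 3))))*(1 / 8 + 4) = 297*sqrt(7) / 280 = 2.81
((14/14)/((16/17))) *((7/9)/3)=119/432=0.28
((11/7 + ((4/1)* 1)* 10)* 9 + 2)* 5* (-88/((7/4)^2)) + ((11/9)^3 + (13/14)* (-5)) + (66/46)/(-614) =-95420110464725/1765581867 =-54044.57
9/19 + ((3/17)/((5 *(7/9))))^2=3200076/6726475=0.48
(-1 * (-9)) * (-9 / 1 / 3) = -27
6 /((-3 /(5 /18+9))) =-167 /9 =-18.56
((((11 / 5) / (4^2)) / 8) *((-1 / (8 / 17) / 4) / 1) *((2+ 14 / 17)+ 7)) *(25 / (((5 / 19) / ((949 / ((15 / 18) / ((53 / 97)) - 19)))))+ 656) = 403.92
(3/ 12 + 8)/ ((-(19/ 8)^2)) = -528/ 361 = -1.46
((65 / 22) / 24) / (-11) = -0.01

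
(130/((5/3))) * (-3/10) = -117/5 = -23.40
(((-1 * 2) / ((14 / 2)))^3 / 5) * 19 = -152 / 1715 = -0.09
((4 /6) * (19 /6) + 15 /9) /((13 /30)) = 340 /39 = 8.72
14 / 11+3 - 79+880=8858 / 11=805.27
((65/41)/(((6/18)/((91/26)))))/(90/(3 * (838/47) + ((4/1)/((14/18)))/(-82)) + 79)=81976440/397338503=0.21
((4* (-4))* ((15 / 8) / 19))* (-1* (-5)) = -7.89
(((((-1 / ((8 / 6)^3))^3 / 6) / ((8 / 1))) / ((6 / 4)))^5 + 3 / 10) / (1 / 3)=182541686432864283342348776578539 / 202824096036516704239472512860160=0.90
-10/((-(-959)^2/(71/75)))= 142/13795215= 0.00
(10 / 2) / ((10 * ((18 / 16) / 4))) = 16 / 9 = 1.78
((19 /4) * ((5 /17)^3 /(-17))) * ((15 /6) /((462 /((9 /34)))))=-35625 /3498527648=-0.00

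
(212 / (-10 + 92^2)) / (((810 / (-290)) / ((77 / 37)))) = -236698 / 12668319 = -0.02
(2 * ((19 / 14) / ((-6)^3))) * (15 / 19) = -5 / 504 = -0.01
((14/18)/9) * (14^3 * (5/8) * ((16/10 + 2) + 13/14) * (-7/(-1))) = 761117/162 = 4698.25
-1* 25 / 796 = -0.03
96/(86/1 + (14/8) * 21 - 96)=3.59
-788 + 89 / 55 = -43251 / 55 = -786.38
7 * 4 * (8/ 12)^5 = 896/ 243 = 3.69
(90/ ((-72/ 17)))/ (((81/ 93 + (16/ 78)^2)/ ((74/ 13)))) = -11406915/ 86102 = -132.48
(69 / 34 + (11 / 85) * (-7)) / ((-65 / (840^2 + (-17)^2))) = -134824799 / 11050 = -12201.34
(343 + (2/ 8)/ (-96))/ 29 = 131711/ 11136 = 11.83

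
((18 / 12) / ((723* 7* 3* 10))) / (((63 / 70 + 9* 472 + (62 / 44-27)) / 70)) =55 / 335879772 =0.00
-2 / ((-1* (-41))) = -2 / 41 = -0.05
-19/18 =-1.06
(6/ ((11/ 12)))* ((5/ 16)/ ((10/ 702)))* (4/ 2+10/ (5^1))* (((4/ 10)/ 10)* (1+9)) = 12636/ 55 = 229.75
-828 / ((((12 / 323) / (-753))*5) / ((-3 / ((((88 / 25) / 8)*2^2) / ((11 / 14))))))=-251731665 / 56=-4495208.30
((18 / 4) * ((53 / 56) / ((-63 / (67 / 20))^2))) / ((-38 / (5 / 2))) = -237917 / 300303360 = -0.00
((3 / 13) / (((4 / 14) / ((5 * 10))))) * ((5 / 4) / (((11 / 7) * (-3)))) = -6125 / 572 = -10.71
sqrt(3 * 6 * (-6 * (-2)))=6 * sqrt(6)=14.70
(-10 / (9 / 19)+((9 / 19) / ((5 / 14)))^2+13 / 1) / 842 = -515941 / 68391450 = -0.01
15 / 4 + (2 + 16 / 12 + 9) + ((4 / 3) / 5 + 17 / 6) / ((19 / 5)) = 3853 / 228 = 16.90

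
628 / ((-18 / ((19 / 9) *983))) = -5864578 / 81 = -72402.20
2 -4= -2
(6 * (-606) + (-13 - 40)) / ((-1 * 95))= 3689 / 95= 38.83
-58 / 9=-6.44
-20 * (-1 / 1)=20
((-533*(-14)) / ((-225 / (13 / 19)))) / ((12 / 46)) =-86.98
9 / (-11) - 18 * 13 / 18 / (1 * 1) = -152 / 11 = -13.82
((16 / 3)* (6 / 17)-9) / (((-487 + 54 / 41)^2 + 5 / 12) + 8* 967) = -2440812 / 83544627025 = -0.00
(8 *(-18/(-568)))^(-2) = 5041/324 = 15.56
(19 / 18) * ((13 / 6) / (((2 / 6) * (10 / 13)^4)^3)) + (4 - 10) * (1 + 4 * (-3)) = 6018627025252807 / 4000000000000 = 1504.66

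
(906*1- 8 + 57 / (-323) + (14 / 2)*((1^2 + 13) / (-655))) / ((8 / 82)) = 409819559 / 44540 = 9201.16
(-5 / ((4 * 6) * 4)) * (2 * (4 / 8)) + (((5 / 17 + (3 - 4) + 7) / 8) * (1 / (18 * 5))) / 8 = -4993 / 97920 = -0.05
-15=-15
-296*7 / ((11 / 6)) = -12432 / 11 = -1130.18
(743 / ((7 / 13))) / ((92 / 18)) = 86931 / 322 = 269.97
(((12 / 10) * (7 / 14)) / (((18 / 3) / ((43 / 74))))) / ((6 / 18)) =129 / 740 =0.17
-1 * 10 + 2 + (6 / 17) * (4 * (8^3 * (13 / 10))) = 79192 / 85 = 931.67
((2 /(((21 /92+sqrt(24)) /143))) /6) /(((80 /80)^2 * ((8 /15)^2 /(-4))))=345345 /54052 - 756470 * sqrt(6) /13513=-130.74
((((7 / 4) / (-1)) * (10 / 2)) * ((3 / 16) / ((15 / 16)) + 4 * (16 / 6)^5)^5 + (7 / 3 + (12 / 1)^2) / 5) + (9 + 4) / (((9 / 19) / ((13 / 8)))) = -1695636266404285066384294460777 / 4236443047215000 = -400249985071552.25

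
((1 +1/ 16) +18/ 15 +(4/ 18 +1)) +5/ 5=3229/ 720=4.48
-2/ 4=-1/ 2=-0.50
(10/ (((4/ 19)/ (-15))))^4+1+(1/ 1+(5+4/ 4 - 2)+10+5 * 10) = 4123437891681/ 16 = 257714868230.06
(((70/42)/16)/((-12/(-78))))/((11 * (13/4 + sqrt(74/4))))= -845/33528 + 65 * sqrt(74)/16764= 0.01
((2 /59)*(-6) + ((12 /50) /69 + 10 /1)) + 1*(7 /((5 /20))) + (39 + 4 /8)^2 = 216855397 /135700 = 1598.05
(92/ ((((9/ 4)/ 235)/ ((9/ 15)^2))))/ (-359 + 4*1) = -17296/ 1775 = -9.74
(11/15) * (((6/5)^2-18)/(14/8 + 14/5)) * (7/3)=-2024/325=-6.23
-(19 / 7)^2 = -361 / 49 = -7.37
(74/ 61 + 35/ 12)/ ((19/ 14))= 3.04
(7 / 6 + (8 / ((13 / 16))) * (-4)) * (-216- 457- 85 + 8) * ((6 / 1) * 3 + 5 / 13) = 89057375 / 169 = 526966.72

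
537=537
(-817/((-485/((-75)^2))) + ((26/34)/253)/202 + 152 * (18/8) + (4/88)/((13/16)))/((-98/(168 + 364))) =-204358905944181/3834457627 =-53295.39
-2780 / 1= -2780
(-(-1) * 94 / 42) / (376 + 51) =47 / 8967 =0.01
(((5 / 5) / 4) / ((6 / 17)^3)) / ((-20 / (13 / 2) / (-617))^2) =316084934633 / 1382400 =228649.40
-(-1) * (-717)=-717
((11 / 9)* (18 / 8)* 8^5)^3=731724988284928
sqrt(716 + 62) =sqrt(778) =27.89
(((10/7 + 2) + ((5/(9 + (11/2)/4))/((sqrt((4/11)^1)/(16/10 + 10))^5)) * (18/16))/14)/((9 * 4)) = 1/147 + 2481849029 * sqrt(11)/2905000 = 2833.52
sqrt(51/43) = sqrt(2193)/43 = 1.09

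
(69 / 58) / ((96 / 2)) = 23 / 928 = 0.02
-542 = -542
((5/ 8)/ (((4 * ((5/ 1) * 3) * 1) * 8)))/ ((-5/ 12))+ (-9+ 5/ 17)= -47377/ 5440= -8.71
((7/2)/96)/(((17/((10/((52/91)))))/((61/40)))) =2989/52224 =0.06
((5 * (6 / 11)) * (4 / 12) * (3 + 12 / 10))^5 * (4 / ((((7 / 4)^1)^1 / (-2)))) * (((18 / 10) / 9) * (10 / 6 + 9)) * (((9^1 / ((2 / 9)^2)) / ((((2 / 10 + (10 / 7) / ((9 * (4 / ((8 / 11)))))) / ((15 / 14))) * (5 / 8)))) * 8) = -1003479242637312 / 11610313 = -86429990.53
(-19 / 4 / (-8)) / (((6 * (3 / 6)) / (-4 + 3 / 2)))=-95 / 192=-0.49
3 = 3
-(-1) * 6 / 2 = 3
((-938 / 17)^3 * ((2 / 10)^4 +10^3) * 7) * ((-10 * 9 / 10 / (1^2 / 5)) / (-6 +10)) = 8123997582125334 / 614125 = 13228573306.94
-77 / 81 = -0.95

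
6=6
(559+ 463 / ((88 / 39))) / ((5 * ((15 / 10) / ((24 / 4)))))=67249 / 110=611.35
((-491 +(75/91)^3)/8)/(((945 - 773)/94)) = -8685164921/259228424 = -33.50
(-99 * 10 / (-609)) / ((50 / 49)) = 231 / 145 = 1.59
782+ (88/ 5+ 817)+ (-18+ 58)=8283/ 5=1656.60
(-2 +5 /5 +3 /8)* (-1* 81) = 405 /8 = 50.62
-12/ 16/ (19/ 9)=-27/ 76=-0.36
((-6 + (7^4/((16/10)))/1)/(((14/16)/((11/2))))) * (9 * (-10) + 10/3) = -17098510/21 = -814214.76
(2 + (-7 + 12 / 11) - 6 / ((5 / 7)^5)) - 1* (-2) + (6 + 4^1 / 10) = -954887 / 34375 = -27.78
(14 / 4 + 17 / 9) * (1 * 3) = 97 / 6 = 16.17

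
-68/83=-0.82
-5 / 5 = -1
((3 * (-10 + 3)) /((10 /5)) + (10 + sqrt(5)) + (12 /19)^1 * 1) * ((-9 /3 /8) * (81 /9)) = -27 * sqrt(5) /8 - 135 /304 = -7.99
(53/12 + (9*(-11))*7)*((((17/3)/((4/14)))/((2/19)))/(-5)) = 18682643/720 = 25948.12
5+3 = 8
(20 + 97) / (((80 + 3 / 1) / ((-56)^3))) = -20547072 / 83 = -247555.08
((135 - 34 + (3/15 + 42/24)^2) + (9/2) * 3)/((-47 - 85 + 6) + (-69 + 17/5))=-47321/76640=-0.62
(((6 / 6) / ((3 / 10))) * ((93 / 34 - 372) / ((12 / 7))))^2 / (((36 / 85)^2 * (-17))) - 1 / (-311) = -228823105023 / 1353472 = -169063.79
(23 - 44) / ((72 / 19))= -133 / 24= -5.54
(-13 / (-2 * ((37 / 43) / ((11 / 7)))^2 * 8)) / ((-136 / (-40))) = 14542385 / 18246032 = 0.80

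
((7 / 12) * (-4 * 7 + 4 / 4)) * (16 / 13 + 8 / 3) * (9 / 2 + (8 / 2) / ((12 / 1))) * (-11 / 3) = 1087.87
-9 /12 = -3 /4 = -0.75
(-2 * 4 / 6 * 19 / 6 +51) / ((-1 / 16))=-6736 / 9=-748.44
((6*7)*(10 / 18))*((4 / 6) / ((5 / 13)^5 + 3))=1856465 / 359037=5.17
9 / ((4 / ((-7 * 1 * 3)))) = -189 / 4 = -47.25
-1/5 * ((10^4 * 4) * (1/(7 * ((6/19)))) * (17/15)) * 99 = -2842400/7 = -406057.14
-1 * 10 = -10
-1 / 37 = -0.03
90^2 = 8100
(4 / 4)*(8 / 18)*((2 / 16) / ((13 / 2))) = 1 / 117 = 0.01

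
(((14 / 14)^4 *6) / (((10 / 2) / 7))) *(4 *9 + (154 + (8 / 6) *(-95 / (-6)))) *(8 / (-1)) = -14186.67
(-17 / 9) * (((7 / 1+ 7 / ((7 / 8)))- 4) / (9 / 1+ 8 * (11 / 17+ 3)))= -289 / 531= -0.54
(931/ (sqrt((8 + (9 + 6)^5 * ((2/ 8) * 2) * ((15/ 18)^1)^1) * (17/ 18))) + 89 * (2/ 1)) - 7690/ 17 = -4664/ 17 + 5586 * sqrt(43032338)/ 21516169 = -272.65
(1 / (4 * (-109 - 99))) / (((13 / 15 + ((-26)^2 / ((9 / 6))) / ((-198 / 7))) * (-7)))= -1485 / 130300352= -0.00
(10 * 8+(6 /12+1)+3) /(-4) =-169 /8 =-21.12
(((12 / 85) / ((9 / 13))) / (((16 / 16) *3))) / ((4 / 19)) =247 / 765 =0.32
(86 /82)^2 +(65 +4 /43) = 4784626 /72283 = 66.19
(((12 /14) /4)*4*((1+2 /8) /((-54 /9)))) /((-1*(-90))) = -1 /504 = -0.00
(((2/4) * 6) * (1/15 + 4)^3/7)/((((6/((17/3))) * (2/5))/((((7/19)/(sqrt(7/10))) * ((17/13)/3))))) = 65597509 * sqrt(70)/42014700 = 13.06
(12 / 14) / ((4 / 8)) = 12 / 7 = 1.71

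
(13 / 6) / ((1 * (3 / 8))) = 52 / 9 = 5.78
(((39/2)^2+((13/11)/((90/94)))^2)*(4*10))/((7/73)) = 54629741114/343035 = 159254.13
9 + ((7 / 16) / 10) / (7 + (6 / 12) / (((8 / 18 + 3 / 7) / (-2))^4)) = 7822184717 / 868928288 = 9.00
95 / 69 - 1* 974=-67111 / 69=-972.62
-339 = -339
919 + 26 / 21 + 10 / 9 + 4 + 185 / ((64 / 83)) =4698373 / 4032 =1165.27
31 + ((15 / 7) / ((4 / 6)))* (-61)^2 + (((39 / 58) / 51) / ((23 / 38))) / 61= 116118382299 / 9683506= 11991.36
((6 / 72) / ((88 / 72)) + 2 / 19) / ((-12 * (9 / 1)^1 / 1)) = -0.00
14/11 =1.27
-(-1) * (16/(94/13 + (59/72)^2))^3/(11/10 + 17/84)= 526543521767919452160/82616358182017436503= 6.37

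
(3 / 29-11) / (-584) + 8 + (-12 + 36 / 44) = -147321 / 46574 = -3.16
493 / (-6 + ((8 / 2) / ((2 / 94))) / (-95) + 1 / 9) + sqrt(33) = -421515 / 6727 + sqrt(33) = -56.92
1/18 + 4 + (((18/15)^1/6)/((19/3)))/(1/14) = 7691/1710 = 4.50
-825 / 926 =-0.89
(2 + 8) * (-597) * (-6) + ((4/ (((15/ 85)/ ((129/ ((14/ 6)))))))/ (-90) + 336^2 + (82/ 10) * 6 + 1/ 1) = 15618989/ 105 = 148752.28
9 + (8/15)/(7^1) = 9.08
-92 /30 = -46 /15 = -3.07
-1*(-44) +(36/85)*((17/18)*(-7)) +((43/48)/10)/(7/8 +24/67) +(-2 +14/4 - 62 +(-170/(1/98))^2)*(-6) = -66047114542547/39660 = -1665333195.73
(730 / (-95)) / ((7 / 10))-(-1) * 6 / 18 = -4247 / 399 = -10.64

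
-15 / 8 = -1.88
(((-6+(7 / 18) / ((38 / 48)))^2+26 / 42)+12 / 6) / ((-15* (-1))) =2.20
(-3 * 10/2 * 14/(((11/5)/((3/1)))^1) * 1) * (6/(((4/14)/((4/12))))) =-22050/11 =-2004.55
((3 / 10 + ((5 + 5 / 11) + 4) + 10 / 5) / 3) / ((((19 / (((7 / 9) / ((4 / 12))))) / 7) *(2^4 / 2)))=21119 / 50160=0.42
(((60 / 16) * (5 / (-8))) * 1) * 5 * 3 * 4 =-1125 / 8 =-140.62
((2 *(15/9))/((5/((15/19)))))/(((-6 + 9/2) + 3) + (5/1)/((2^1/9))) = 5/228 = 0.02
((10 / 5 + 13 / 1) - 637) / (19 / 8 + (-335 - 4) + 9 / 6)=4976 / 2681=1.86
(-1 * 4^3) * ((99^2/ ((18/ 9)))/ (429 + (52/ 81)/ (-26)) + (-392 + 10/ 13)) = 10980032992/ 451711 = 24307.65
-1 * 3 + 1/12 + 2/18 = -101/36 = -2.81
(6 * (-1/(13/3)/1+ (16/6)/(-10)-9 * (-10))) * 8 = 279248/65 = 4296.12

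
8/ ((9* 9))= 8/ 81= 0.10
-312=-312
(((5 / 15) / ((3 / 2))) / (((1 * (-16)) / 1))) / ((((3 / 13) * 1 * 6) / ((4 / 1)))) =-13 / 324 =-0.04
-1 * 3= -3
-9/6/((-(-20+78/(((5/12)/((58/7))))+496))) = 105/141896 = 0.00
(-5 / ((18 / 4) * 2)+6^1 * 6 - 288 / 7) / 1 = -359 / 63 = -5.70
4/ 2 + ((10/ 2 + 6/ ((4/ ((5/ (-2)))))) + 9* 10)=373/ 4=93.25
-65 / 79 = -0.82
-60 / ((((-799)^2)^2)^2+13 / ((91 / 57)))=-105 / 290678080193485855348816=-0.00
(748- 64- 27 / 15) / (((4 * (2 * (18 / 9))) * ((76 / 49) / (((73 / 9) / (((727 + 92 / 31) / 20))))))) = 42026173 / 6879216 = 6.11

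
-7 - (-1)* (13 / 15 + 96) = 1348 / 15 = 89.87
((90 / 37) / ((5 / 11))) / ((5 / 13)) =2574 / 185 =13.91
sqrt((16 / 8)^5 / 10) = 4 * sqrt(5) / 5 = 1.79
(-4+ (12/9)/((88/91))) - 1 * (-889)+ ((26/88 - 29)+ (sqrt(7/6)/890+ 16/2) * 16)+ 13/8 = 4 * sqrt(42)/1335+ 260647/264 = 987.32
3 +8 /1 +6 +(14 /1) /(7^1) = 19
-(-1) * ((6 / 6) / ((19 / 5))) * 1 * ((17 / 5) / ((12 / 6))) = 17 / 38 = 0.45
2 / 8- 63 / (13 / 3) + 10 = -223 / 52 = -4.29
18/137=0.13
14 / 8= 7 / 4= 1.75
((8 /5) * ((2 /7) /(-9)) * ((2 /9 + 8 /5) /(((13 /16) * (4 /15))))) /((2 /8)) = -20992 /12285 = -1.71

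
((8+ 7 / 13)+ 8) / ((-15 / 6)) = -86 / 13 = -6.62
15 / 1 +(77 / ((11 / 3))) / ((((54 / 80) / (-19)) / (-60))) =106445 / 3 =35481.67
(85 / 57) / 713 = 85 / 40641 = 0.00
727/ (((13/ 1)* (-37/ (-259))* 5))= 5089/ 65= 78.29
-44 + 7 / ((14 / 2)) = -43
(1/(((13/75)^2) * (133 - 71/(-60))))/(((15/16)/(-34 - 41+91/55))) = -290448000/14966809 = -19.41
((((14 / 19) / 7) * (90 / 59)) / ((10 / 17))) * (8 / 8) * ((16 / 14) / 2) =0.16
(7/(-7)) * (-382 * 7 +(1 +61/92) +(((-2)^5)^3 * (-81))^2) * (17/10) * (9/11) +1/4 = -99162887792229719/10120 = -9798704327295.43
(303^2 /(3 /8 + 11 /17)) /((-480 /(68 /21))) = -2948089 /4865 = -605.98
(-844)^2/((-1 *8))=-89042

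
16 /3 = 5.33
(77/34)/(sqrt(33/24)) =7*sqrt(22)/17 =1.93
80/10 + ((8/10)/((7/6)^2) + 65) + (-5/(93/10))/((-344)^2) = 99206801971/1348142880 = 73.59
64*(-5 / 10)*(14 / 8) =-56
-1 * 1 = -1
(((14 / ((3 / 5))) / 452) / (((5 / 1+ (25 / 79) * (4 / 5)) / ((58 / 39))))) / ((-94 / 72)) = -64148 / 5730569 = -0.01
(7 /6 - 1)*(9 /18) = 1 /12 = 0.08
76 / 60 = 19 / 15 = 1.27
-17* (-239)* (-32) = -130016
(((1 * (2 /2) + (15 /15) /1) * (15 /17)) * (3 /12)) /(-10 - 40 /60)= -45 /1088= -0.04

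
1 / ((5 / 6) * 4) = 3 / 10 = 0.30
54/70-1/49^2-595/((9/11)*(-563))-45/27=24090652/60829335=0.40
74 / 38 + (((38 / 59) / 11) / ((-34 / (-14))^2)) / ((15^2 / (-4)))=1.95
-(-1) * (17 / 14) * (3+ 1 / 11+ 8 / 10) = 1819 / 385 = 4.72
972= 972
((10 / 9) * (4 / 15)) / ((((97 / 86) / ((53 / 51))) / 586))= 21367904 / 133569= 159.98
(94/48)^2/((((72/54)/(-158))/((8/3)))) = -174511/144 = -1211.88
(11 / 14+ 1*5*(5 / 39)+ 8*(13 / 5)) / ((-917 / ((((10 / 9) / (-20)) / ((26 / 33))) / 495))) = 60679 / 17573938200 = 0.00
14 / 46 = 7 / 23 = 0.30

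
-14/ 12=-1.17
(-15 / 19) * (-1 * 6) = 90 / 19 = 4.74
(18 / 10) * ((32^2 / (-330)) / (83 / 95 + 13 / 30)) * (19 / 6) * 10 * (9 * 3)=-3653.79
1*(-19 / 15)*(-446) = 8474 / 15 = 564.93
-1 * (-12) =12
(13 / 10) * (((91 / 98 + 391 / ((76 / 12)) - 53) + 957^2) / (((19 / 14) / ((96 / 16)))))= 1900223559 / 361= 5263777.17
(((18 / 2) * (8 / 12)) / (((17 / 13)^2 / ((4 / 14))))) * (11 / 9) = 7436 / 6069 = 1.23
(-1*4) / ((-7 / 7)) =4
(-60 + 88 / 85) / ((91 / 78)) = -4296 / 85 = -50.54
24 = 24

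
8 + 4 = 12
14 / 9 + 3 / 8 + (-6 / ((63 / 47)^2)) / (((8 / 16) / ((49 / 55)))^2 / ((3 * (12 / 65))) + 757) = 36324422699 / 18858587976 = 1.93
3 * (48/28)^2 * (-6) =-2592/49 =-52.90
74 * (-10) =-740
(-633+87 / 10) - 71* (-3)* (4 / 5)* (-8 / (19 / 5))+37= -179747 / 190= -946.04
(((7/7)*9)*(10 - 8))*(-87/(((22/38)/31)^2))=-543278286/121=-4489903.19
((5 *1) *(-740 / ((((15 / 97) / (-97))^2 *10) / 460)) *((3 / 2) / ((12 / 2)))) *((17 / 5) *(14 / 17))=-46877237948.18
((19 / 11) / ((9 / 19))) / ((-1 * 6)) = -361 / 594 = -0.61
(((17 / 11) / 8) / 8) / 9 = 17 / 6336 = 0.00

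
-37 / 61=-0.61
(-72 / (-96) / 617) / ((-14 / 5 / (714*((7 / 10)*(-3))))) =3213 / 4936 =0.65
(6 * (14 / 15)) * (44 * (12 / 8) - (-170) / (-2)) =-532 / 5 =-106.40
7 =7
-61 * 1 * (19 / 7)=-1159 / 7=-165.57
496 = 496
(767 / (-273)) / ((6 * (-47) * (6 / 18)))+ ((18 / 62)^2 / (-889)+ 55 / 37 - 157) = -1385992573165 / 8914068786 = -155.48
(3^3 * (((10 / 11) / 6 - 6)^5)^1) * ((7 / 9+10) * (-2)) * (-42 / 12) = -181826140067047 / 13045131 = -13938237.96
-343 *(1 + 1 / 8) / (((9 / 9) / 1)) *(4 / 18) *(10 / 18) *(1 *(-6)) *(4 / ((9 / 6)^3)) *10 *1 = 274400 / 81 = 3387.65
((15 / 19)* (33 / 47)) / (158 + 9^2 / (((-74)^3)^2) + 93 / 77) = 6258730373058240 / 1797615575224922153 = 0.00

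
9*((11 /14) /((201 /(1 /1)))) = 33 /938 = 0.04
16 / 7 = 2.29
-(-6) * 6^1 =36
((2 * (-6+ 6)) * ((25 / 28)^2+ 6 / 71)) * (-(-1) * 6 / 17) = 0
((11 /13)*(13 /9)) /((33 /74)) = 74 /27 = 2.74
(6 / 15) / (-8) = -1 / 20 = -0.05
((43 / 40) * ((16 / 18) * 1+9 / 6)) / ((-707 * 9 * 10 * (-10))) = 1849 / 458136000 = 0.00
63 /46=1.37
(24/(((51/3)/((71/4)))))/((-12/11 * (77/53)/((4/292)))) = -3763/17374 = -0.22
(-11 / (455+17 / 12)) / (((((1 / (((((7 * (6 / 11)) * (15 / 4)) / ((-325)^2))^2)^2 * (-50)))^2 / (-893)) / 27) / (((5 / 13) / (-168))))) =-854754859718599833 / 2254076121201212060133437165554199218750000000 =-0.00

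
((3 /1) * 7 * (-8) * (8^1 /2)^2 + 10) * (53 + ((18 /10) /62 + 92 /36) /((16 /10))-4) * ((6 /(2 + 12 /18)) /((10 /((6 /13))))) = -69817623 /4960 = -14076.13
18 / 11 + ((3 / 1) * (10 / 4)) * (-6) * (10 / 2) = -2457 / 11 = -223.36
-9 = -9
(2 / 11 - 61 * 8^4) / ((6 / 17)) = -7787173 / 11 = -707924.82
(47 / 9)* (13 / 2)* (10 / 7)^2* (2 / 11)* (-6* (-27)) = 1099800 / 539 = 2040.45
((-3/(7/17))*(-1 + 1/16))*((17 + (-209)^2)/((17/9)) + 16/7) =61948035/392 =158030.70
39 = 39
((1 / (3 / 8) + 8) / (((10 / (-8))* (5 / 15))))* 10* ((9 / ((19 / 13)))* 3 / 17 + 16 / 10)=-1110784 / 1615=-687.79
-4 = -4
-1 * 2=-2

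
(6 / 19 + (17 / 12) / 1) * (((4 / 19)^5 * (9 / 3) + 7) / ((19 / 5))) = 34238135875 / 10726460868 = 3.19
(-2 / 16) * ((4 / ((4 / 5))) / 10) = -1 / 16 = -0.06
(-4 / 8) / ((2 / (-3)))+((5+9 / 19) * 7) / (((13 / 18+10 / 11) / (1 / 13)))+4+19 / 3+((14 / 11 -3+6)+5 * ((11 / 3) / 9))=19.20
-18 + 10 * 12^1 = 102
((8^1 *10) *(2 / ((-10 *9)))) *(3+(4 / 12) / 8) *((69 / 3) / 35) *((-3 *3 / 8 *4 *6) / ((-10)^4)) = 1679 / 175000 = 0.01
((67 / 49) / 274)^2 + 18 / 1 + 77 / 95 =322120536067 / 17124460220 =18.81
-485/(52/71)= -34435/52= -662.21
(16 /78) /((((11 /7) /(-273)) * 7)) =-5.09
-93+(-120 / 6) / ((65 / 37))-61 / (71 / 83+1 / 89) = -14545405 / 83226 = -174.77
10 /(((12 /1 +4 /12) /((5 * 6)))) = 900 /37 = 24.32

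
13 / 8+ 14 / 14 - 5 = -19 / 8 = -2.38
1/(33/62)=62/33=1.88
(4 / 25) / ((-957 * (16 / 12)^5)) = -0.00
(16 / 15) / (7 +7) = 8 / 105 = 0.08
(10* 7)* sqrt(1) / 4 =35 / 2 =17.50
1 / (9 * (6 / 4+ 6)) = 2 / 135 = 0.01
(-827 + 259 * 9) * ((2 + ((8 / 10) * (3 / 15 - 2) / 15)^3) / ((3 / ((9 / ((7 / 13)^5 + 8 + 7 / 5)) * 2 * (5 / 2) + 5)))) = 100544288802387104 / 10274300390625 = 9786.00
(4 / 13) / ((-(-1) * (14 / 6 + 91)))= 3 / 910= 0.00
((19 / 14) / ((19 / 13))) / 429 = 1 / 462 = 0.00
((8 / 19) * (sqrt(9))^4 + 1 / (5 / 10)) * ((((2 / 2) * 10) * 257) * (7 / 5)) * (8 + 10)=44428104 / 19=2338321.26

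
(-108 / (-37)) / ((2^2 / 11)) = 297 / 37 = 8.03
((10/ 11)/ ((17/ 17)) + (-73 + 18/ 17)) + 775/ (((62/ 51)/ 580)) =69129967/ 187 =369678.97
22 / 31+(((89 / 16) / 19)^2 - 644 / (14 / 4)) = -524862161 / 2864896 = -183.20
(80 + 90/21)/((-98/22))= -18.92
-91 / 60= -1.52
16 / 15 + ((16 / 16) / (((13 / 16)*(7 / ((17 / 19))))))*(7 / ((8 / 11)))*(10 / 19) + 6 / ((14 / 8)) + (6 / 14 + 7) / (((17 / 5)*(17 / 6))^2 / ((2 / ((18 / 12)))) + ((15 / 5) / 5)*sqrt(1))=224075990836 / 41511016365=5.40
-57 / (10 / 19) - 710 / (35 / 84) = -18123 / 10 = -1812.30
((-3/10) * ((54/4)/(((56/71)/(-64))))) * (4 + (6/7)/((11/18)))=4784832/2695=1775.45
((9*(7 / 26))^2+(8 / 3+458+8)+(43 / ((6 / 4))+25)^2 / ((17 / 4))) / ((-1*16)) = -119170897 / 1654848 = -72.01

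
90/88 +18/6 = 177/44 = 4.02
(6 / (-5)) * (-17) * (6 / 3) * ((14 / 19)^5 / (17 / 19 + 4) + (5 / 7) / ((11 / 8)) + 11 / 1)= 733837100012 / 1555381135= 471.81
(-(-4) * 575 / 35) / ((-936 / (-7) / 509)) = 58535 / 234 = 250.15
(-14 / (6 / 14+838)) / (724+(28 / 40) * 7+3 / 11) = -10780 / 470746621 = -0.00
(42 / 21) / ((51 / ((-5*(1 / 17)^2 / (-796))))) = 5 / 5866122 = 0.00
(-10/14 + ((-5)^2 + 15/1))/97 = 275/679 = 0.41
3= 3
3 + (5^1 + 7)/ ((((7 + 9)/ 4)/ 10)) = 33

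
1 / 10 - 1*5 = -49 / 10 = -4.90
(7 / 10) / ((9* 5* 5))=7 / 2250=0.00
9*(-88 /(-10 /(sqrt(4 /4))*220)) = 9 /25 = 0.36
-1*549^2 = -301401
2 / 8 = 1 / 4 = 0.25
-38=-38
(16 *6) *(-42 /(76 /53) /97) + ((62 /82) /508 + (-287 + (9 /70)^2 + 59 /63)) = -66661878321823 /211602847050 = -315.03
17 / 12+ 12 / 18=25 / 12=2.08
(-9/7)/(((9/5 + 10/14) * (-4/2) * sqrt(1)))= 45/176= 0.26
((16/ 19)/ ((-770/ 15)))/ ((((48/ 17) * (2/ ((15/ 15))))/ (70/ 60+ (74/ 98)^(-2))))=-0.01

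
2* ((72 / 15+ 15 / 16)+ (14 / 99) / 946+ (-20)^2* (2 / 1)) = 3018422153 / 1873080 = 1611.48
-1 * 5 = -5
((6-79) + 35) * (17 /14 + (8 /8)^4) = -589 /7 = -84.14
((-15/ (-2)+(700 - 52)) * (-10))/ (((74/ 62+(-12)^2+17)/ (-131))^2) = -36034410385/ 8426928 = -4276.10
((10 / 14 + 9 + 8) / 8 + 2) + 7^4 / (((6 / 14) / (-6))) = -470537 / 14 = -33609.79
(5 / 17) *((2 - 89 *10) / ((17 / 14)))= -62160 / 289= -215.09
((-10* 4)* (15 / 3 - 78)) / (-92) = -730 / 23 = -31.74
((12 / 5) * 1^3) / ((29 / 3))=36 / 145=0.25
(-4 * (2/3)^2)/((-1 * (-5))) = -16/45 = -0.36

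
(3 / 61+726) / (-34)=-44289 / 2074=-21.35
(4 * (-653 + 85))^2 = 5161984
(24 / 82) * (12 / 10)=72 / 205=0.35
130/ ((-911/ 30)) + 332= 327.72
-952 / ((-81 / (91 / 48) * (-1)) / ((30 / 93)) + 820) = -6370 / 6373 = -1.00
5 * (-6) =-30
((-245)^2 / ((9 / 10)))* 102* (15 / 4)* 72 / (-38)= -918382500 / 19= -48335921.05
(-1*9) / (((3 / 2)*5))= -6 / 5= -1.20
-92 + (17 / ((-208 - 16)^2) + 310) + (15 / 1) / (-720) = 32812019 / 150528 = 217.98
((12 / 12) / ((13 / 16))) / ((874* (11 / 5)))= 40 / 62491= 0.00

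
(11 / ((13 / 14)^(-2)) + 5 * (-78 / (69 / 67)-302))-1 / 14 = -8471805 / 4508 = -1879.28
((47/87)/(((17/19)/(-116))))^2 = 12759184/2601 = 4905.49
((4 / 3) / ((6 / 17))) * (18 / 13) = 68 / 13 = 5.23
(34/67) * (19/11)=646/737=0.88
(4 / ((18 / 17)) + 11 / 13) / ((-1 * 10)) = -541 / 1170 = -0.46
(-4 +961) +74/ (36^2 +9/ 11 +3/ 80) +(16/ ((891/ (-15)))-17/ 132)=39303745963/ 41084388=956.66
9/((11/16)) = 144/11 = 13.09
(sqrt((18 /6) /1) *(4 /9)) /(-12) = -sqrt(3) /27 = -0.06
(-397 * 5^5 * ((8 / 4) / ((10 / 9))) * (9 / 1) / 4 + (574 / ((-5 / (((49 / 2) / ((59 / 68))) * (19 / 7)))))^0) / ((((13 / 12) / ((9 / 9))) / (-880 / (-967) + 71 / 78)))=-2759411718937 / 326846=-8442543.95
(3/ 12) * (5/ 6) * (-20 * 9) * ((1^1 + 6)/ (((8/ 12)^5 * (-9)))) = 14175/ 64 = 221.48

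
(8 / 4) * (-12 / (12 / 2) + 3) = 2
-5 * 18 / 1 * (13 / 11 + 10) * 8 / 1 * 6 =-531360 / 11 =-48305.45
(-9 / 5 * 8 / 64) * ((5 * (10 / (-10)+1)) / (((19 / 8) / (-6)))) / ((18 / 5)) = 0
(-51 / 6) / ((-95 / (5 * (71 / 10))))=1207 / 380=3.18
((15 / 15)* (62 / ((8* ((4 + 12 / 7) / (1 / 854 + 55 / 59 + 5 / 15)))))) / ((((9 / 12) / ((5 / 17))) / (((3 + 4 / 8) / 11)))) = 0.21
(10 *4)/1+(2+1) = 43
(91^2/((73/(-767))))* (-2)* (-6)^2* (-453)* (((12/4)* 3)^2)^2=-1359185975790552/73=-18618985969733.59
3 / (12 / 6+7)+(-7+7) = 1 / 3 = 0.33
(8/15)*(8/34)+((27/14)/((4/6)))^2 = 1698143/199920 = 8.49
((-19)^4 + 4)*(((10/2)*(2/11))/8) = 651625/44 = 14809.66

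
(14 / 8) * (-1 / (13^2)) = -7 / 676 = -0.01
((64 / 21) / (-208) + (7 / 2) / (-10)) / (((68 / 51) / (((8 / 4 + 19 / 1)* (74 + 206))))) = -1608.12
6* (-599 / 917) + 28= 22082 / 917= 24.08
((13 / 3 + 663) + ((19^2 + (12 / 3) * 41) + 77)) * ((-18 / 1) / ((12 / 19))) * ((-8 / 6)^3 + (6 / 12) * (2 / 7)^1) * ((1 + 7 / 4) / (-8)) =-1495813 / 54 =-27700.24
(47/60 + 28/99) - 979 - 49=-2033329/1980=-1026.93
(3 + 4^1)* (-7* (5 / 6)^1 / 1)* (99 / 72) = -2695 / 48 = -56.15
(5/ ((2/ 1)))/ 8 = 5/ 16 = 0.31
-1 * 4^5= -1024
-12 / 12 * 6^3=-216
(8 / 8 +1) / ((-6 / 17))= -17 / 3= -5.67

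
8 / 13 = 0.62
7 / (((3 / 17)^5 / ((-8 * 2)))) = -159023984 / 243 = -654419.69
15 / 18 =5 / 6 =0.83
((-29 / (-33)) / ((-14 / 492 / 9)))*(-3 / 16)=32103 / 616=52.12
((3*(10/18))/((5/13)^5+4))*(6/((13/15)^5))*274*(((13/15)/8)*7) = 1051903125/992198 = 1060.17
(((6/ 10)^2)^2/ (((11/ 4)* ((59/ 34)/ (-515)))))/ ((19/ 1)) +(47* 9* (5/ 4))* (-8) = -6521150898/ 1541375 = -4230.74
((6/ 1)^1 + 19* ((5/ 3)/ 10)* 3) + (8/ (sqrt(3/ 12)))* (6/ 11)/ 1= 533/ 22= 24.23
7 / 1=7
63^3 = 250047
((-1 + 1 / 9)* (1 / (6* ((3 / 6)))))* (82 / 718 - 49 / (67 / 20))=2792584 / 649431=4.30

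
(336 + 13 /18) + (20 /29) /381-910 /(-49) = 164877701 /464058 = 355.30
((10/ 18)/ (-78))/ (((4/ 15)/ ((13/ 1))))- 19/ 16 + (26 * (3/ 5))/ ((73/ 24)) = 188903/ 52560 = 3.59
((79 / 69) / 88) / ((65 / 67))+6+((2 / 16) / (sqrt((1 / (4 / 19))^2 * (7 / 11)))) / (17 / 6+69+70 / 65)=39 * sqrt(77) / 756371+2373373 / 394680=6.01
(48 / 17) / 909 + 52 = 267868 / 5151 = 52.00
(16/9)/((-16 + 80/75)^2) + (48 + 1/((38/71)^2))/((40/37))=269649103/5660480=47.64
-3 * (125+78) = -609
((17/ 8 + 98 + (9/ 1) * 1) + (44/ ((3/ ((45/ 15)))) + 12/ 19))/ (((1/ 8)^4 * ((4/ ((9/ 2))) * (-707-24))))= -13461696/ 13889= -969.23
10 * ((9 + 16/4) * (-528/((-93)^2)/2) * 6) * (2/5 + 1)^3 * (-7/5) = 10986976/120125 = 91.46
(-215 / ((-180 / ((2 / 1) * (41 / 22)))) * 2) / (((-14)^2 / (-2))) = -0.09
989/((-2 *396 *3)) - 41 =-98405/2376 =-41.42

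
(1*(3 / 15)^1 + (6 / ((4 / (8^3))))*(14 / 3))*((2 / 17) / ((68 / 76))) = 680998 / 1445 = 471.28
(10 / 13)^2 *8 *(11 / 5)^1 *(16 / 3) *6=56320 / 169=333.25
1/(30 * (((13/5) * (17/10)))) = 5/663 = 0.01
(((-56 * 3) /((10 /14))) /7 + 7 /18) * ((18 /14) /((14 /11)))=-671 /20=-33.55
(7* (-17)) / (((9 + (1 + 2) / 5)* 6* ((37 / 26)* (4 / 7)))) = -54145 / 21312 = -2.54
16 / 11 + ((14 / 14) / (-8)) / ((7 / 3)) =863 / 616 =1.40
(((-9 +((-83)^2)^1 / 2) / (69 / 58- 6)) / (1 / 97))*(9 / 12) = -19328123 / 372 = -51957.32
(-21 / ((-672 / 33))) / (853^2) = 33 / 23283488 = 0.00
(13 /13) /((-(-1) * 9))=1 /9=0.11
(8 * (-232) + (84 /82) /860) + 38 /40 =-65409021 /35260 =-1855.05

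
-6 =-6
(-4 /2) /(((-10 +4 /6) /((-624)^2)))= 584064 /7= 83437.71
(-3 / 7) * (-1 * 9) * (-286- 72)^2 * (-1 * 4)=-1977387.43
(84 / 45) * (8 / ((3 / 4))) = 896 / 45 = 19.91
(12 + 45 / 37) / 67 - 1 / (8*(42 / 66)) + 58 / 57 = 8058347 / 7912968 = 1.02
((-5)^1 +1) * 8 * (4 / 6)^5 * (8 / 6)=-4096 / 729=-5.62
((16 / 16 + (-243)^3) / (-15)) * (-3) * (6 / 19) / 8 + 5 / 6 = -32284801 / 285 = -113280.00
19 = 19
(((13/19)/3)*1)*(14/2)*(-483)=-14651/19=-771.11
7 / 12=0.58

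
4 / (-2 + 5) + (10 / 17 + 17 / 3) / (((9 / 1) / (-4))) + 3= 713 / 459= 1.55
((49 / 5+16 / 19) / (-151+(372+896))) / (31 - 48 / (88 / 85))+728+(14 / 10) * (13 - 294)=1200103246 / 3586687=334.60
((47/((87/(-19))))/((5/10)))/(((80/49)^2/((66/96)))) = -23585023/4454400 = -5.29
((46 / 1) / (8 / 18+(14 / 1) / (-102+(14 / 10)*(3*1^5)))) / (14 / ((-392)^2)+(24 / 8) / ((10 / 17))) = 1851706080 / 61856353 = 29.94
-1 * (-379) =379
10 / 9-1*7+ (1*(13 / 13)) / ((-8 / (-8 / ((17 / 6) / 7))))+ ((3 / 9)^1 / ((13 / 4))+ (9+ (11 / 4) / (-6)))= 83155 / 15912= 5.23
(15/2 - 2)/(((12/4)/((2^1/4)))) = 11/12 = 0.92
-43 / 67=-0.64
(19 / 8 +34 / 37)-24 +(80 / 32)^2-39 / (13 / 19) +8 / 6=-62269 / 888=-70.12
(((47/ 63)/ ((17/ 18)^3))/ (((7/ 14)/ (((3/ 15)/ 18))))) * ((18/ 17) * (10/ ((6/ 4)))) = 81216/ 584647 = 0.14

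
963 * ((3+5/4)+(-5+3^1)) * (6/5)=26001/10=2600.10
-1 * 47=-47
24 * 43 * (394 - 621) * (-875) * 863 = 176898603000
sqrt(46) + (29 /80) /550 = 29 /44000 + sqrt(46) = 6.78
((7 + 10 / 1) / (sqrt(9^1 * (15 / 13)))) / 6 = 17 * sqrt(195) / 270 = 0.88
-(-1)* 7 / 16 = 7 / 16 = 0.44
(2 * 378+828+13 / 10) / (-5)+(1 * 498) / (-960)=-254063 / 800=-317.58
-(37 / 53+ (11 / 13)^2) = -12666 / 8957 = -1.41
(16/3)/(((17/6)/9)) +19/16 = 4931/272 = 18.13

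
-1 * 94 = -94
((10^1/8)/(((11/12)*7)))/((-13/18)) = -270/1001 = -0.27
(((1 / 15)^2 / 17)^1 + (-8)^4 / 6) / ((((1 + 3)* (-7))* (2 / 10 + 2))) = -2611201 / 235620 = -11.08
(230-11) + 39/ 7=1572/ 7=224.57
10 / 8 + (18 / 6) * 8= 101 / 4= 25.25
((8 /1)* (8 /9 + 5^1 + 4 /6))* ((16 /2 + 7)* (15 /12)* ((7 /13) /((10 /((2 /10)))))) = 413 /39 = 10.59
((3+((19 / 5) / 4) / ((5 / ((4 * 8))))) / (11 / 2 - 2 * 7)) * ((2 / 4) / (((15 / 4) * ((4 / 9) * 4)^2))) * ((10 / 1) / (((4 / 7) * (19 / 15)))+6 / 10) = -16787331 / 25840000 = -0.65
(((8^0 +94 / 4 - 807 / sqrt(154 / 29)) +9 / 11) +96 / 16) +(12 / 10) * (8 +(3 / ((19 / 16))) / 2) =88687 / 2090 - 807 * sqrt(4466) / 154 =-307.76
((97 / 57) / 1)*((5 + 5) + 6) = 1552 / 57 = 27.23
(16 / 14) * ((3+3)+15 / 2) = 108 / 7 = 15.43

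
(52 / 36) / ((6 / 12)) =26 / 9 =2.89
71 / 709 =0.10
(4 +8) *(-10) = -120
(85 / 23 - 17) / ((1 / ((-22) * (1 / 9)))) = 748 / 23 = 32.52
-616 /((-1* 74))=8.32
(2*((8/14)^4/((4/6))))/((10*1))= 384/12005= 0.03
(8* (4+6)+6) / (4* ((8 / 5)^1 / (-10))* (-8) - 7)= -45.74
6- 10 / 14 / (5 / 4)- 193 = -1313 / 7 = -187.57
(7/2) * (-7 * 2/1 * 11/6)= -539/6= -89.83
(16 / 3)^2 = 256 / 9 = 28.44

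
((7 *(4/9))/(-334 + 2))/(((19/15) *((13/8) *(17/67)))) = -18760/1045551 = -0.02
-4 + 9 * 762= 6854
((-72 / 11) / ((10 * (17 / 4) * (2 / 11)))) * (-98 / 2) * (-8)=-332.05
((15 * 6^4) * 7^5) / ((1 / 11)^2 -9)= -2470881105 / 68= -36336486.84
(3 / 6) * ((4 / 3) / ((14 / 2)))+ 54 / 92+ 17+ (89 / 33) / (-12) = 1113017 / 63756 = 17.46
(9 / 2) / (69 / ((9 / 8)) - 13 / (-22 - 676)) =9423 / 128471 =0.07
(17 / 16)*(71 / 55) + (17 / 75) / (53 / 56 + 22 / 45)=1.53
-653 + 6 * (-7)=-695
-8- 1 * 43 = -51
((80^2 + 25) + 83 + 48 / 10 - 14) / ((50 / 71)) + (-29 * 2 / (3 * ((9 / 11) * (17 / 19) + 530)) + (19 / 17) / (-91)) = 9228.25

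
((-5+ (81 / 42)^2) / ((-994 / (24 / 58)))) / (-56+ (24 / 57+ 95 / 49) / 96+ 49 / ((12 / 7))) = -228912 / 11761944845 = -0.00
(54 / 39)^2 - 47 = -7619 / 169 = -45.08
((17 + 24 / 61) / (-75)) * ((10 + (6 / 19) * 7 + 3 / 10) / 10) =-0.29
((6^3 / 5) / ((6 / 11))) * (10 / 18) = 44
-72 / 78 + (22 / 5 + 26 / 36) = 4.20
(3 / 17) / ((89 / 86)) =258 / 1513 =0.17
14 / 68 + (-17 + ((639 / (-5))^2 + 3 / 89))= 16316.08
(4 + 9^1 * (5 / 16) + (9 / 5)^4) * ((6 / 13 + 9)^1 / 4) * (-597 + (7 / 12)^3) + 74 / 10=-7316873442493 / 299520000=-24428.66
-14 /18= -7 /9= -0.78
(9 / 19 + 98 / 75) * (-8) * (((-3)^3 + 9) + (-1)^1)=20296 / 75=270.61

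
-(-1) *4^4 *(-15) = -3840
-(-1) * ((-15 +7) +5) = -3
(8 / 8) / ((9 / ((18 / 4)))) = 1 / 2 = 0.50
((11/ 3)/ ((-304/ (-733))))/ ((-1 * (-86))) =8063/ 78432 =0.10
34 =34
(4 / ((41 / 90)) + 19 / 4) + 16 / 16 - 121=-17461 / 164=-106.47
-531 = -531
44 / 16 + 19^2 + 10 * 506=21695 / 4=5423.75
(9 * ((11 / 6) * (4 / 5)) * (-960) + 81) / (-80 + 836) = -1399 / 84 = -16.65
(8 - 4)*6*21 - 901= -397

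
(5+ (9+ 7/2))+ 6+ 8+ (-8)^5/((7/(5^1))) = -327239/14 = -23374.21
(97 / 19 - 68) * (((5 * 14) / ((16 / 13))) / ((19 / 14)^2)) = -26642525 / 13718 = -1942.16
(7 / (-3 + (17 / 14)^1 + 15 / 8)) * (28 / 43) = 10976 / 215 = 51.05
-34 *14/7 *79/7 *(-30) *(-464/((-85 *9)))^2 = 136067072/16065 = 8469.78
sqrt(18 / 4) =3 * sqrt(2) / 2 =2.12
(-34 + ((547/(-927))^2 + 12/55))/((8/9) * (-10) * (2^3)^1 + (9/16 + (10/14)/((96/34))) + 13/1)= 88489900072/151646266035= 0.58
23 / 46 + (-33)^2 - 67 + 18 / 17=34801 / 34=1023.56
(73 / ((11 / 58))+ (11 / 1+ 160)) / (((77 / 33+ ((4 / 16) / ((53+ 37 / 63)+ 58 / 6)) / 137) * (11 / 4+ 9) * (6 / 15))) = 400614441000 / 7903197533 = 50.69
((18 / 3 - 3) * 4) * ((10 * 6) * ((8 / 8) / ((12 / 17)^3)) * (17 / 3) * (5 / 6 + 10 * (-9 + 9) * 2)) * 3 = 2088025 / 72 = 29000.35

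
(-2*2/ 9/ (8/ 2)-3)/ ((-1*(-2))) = -14/ 9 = -1.56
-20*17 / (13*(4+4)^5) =-85 / 106496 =-0.00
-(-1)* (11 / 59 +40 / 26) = 1323 / 767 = 1.72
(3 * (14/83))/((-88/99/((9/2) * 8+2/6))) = -6867/332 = -20.68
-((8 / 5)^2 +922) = -23114 / 25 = -924.56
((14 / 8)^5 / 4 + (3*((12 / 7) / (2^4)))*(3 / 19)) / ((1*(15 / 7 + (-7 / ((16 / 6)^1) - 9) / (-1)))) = 2262979 / 7500288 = 0.30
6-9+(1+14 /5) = 4 /5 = 0.80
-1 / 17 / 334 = -1 / 5678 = -0.00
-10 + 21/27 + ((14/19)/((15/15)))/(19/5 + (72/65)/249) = -6337631/701955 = -9.03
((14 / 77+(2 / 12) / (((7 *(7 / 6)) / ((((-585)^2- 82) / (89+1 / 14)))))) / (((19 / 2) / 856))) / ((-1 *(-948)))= 1076363504 / 144124519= 7.47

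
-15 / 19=-0.79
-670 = -670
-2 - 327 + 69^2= 4432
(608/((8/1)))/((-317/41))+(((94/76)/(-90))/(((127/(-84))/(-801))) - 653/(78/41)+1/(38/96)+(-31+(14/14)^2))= -115696457023/298319190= -387.83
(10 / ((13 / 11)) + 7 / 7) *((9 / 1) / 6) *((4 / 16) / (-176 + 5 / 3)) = -1107 / 54392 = -0.02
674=674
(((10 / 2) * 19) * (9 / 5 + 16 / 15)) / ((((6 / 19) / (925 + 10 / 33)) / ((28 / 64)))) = 349112.34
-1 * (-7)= 7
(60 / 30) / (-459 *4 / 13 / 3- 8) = -13 / 358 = -0.04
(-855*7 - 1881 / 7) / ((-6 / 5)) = 36480 / 7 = 5211.43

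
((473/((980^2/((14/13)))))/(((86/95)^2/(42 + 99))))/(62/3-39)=-152703/30677920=-0.00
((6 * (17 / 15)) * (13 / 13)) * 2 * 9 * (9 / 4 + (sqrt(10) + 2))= 612 * sqrt(10) / 5 + 2601 / 5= 907.26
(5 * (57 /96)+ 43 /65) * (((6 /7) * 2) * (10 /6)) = 7551 /728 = 10.37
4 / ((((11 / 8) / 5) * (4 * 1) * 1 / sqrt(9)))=120 / 11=10.91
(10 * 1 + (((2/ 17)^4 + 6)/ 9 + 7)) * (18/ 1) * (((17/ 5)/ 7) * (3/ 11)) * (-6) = -95614956/ 378301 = -252.75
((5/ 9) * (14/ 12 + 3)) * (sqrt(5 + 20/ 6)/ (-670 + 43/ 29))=-18125 * sqrt(3)/ 3140694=-0.01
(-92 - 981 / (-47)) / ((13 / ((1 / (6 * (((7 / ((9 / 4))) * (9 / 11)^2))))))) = -0.44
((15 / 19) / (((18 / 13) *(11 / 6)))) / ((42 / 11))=65 / 798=0.08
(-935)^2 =874225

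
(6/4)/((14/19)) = 57/28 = 2.04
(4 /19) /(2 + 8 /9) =18 /247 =0.07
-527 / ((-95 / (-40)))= -4216 / 19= -221.89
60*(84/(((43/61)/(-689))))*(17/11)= -3601044720/473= -7613202.37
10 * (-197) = -1970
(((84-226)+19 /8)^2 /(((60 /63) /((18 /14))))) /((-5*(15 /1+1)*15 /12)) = -33687603 /128000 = -263.18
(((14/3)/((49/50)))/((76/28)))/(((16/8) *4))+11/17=1679/1938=0.87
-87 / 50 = -1.74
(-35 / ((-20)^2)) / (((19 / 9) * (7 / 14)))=-63 / 760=-0.08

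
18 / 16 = 9 / 8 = 1.12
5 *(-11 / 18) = -55 / 18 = -3.06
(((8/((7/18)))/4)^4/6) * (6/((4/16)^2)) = 26873856/2401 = 11192.78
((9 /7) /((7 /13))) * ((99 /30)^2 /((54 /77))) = 51909 /1400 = 37.08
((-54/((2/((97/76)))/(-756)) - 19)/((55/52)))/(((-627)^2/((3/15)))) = 5144152/410819805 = 0.01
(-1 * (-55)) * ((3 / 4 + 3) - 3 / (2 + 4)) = 715 / 4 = 178.75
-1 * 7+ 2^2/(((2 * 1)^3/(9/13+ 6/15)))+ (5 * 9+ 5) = 5661/130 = 43.55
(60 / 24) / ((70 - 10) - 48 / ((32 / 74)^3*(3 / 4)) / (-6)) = 960 / 73693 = 0.01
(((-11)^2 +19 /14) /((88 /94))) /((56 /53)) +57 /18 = 126.86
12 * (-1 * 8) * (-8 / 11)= 768 / 11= 69.82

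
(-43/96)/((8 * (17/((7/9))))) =-301/117504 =-0.00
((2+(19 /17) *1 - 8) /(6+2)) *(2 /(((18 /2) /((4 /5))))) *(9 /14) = -83 /1190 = -0.07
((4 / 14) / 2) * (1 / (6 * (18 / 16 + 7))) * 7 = 4 / 195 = 0.02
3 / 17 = 0.18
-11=-11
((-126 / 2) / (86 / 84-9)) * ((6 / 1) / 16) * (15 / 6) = 3969 / 536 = 7.40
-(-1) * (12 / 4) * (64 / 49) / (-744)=-8 / 1519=-0.01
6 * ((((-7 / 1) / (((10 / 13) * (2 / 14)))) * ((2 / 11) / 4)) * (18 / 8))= -17199 / 440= -39.09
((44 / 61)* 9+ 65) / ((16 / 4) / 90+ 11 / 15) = 5607 / 61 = 91.92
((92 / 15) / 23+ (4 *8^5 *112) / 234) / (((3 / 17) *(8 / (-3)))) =-155976343 / 1170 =-133313.11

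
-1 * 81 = -81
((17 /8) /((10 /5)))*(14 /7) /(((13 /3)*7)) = 51 /728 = 0.07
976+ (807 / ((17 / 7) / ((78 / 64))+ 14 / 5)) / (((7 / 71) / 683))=7637485937 / 6542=1167454.29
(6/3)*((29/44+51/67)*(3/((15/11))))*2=4187/335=12.50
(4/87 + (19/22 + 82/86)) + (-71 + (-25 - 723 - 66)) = -72683933/82302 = -883.14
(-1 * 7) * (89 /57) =-623 /57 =-10.93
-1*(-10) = 10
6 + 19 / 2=31 / 2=15.50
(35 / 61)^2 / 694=1225 / 2582374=0.00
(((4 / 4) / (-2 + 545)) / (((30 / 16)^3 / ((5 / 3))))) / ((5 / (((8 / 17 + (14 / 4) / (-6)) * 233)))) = -685952 / 280391625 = -0.00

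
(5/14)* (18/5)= 9/7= 1.29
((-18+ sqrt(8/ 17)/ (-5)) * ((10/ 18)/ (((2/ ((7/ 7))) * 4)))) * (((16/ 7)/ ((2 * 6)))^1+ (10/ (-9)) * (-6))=-60/ 7-4 * sqrt(34)/ 357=-8.64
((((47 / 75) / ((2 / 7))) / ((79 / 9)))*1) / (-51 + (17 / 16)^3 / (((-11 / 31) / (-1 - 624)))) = 3176448 / 26208678575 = 0.00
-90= -90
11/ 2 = 5.50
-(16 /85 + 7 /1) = -611 /85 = -7.19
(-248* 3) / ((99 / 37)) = -9176 / 33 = -278.06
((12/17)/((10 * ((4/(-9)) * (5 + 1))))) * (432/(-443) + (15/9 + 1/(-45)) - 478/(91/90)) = 428194789/34266050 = 12.50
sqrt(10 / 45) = sqrt(2) / 3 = 0.47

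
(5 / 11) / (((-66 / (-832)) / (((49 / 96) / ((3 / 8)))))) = 25480 / 3267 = 7.80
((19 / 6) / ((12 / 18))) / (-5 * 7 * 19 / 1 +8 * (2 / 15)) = -285 / 39836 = -0.01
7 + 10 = 17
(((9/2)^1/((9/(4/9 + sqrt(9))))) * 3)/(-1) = -31/6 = -5.17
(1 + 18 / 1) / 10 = 19 / 10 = 1.90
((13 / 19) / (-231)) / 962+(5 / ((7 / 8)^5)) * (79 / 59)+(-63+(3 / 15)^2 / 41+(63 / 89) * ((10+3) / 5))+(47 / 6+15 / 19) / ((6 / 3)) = -367623554345780693 / 8394316502256300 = -43.79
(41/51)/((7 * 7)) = 41/2499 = 0.02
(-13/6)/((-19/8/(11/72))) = 143/1026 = 0.14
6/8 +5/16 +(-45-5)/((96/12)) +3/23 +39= 12491/368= 33.94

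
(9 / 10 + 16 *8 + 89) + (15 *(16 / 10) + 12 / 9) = 7297 / 30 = 243.23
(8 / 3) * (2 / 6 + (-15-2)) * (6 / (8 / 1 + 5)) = -800 / 39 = -20.51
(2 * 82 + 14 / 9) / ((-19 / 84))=-41720 / 57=-731.93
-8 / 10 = -4 / 5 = -0.80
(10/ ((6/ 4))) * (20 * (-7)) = -2800/ 3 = -933.33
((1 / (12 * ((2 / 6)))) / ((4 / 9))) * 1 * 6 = 27 / 8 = 3.38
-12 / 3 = -4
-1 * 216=-216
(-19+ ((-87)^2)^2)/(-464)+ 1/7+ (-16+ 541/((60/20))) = -600740963/4872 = -123304.80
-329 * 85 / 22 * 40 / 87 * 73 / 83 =-40828900 / 79431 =-514.02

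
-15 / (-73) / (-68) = -15 / 4964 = -0.00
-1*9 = -9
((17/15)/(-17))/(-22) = 1/330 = 0.00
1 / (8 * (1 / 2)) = 0.25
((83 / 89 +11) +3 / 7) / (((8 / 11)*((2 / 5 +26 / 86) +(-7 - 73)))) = -6070955 / 28324072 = -0.21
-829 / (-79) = 829 / 79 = 10.49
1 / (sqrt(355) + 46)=46 / 1761 - sqrt(355) / 1761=0.02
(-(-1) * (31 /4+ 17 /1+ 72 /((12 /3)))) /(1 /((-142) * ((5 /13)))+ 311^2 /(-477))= -28956285 /137356222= -0.21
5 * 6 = 30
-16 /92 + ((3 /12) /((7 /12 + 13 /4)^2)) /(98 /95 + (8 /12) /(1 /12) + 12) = -20329 /117438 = -0.17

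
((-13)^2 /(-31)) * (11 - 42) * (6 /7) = 1014 /7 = 144.86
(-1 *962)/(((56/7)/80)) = -9620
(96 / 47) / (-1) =-96 / 47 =-2.04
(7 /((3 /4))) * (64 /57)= 1792 /171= 10.48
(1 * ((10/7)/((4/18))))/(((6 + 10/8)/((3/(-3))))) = -180/203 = -0.89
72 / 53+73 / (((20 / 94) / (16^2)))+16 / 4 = 23277324 / 265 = 87838.96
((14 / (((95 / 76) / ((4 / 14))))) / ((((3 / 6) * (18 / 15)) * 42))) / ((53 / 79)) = 632 / 3339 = 0.19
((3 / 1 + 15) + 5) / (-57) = -23 / 57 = -0.40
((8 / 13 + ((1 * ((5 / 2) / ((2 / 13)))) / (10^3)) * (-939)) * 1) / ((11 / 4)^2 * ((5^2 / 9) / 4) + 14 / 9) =-913746 / 424775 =-2.15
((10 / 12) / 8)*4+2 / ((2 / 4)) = 53 / 12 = 4.42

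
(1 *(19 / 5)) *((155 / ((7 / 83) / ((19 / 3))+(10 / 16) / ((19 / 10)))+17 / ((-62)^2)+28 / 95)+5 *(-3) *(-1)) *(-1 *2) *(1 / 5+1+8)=-8489606170779 / 259349875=-32734.18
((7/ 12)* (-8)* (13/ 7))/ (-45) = 26/ 135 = 0.19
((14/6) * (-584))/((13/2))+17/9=-24307/117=-207.75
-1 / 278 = -0.00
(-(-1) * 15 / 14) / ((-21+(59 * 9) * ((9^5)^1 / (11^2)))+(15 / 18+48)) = 5445 / 1317052247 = 0.00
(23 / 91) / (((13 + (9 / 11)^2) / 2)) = 0.04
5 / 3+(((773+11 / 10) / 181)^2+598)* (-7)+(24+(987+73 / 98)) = -1589537245399 / 481586700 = -3300.63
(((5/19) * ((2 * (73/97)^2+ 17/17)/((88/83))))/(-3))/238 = -2775935/3744179824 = -0.00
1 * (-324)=-324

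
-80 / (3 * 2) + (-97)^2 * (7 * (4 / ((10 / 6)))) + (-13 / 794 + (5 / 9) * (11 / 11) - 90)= 5644211141 / 35730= 157968.41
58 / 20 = 29 / 10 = 2.90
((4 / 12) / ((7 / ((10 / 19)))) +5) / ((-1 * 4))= -1.26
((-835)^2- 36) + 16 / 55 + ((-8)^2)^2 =38570691 / 55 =701285.29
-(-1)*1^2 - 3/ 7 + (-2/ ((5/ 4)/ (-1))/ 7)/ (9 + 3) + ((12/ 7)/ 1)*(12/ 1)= 2222/ 105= 21.16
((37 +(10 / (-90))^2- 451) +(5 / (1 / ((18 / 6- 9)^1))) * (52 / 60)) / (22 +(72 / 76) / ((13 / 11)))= -8802833 / 456192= -19.30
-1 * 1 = -1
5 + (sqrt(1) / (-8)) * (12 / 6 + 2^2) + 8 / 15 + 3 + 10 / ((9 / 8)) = 3001 / 180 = 16.67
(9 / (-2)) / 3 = -3 / 2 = -1.50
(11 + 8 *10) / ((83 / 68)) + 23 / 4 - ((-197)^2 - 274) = -12766959 / 332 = -38454.70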